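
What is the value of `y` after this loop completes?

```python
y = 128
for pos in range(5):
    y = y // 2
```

Let's trace through this code step by step.

Initialize: y = 128
Entering loop: for pos in range(5):
After iteration 1: pos = 0, y = 64
After iteration 2: pos = 1, y = 32
After iteration 3: pos = 2, y = 16
After iteration 4: pos = 3, y = 8
After iteration 5: pos = 4, y = 4
Loop ends.

Final answer: 4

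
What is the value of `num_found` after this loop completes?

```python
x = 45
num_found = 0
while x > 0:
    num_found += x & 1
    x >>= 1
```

Let's trace through this code step by step.

Initialize: x = 45
Initialize: num_found = 0
Entering loop: while x > 0:
After iteration 1: x = 22, num_found = 1
After iteration 2: x = 11, num_found = 1
After iteration 3: x = 5, num_found = 2
After iteration 4: x = 2, num_found = 3
After iteration 5: x = 1, num_found = 3
After iteration 6: x = 0, num_found = 4
Loop ends.

Final answer: 4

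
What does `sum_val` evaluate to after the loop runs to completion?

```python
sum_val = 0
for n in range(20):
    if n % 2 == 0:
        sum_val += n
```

Let's trace through this code step by step.

Initialize: sum_val = 0
Entering loop: for n in range(20):
After iteration 1: n = 0, sum_val = 0
After iteration 2: n = 1, sum_val = 0
After iteration 3: n = 2, sum_val = 2
After iteration 4: n = 3, sum_val = 2
After iteration 5: n = 4, sum_val = 6
After iteration 6: n = 5, sum_val = 6
After iteration 7: n = 6, sum_val = 12
After iteration 8: n = 7, sum_val = 12
After iteration 9: n = 8, sum_val = 20
After iteration 10: n = 9, sum_val = 20
After iteration 11: n = 10, sum_val = 30
After iteration 12: n = 11, sum_val = 30
After iteration 13: n = 12, sum_val = 42
After iteration 14: n = 13, sum_val = 42
After iteration 15: n = 14, sum_val = 56
After iteration 16: n = 15, sum_val = 56
After iteration 17: n = 16, sum_val = 72
After iteration 18: n = 17, sum_val = 72
After iteration 19: n = 18, sum_val = 90
After iteration 20: n = 19, sum_val = 90
Loop ends.

Final answer: 90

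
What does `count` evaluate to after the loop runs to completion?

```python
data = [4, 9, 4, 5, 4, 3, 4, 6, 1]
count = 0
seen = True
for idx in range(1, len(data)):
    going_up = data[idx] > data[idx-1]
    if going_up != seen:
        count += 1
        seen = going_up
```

Let's trace through this code step by step.

Initialize: data = [4, 9, 4, 5, 4, 3, 4, 6, 1]
Initialize: count = 0
Initialize: seen = True
Entering loop: for idx in range(1, len(data)):
After iteration 1: idx = 1, count = 0, seen = True, going_up = True
After iteration 2: idx = 2, count = 1, seen = False, going_up = False
After iteration 3: idx = 3, count = 2, seen = True, going_up = True
After iteration 4: idx = 4, count = 3, seen = False, going_up = False
After iteration 5: idx = 5, count = 3, seen = False, going_up = False
After iteration 6: idx = 6, count = 4, seen = True, going_up = True
After iteration 7: idx = 7, count = 4, seen = True, going_up = True
After iteration 8: idx = 8, count = 5, seen = False, going_up = False
Loop ends.

Final answer: 5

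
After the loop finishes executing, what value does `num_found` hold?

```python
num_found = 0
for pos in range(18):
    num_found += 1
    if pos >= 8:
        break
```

Let's trace through this code step by step.

Initialize: num_found = 0
Entering loop: for pos in range(18):
After iteration 1: pos = 0, num_found = 1
After iteration 2: pos = 1, num_found = 2
After iteration 3: pos = 2, num_found = 3
After iteration 4: pos = 3, num_found = 4
After iteration 5: pos = 4, num_found = 5
After iteration 6: pos = 5, num_found = 6
After iteration 7: pos = 6, num_found = 7
After iteration 8: pos = 7, num_found = 8
After iteration 9: pos = 8, num_found = 9
Loop ends.

Final answer: 9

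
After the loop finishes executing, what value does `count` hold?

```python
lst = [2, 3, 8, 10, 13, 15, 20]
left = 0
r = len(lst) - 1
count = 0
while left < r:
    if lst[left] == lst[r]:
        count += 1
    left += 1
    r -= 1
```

Let's trace through this code step by step.

Initialize: lst = [2, 3, 8, 10, 13, 15, 20]
Initialize: left = 0
Initialize: r = 6
Initialize: count = 0
Entering loop: while left < r:
After iteration 1: left = 1, r = 5, count = 0
After iteration 2: left = 2, r = 4, count = 0
After iteration 3: left = 3, r = 3, count = 0
Loop ends.

Final answer: 0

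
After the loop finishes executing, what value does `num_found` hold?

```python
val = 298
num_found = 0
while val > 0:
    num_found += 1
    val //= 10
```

Let's trace through this code step by step.

Initialize: val = 298
Initialize: num_found = 0
Entering loop: while val > 0:
After iteration 1: val = 29, num_found = 1
After iteration 2: val = 2, num_found = 2
After iteration 3: val = 0, num_found = 3
Loop ends.

Final answer: 3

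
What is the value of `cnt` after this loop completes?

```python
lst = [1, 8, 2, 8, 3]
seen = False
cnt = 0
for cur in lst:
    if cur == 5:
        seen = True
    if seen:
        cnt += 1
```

Let's trace through this code step by step.

Initialize: lst = [1, 8, 2, 8, 3]
Initialize: seen = False
Initialize: cnt = 0
Entering loop: for cur in lst:
After iteration 1: cur = 1, cnt = 0
After iteration 2: cur = 8, cnt = 0
After iteration 3: cur = 2, cnt = 0
After iteration 4: cur = 8, cnt = 0
After iteration 5: cur = 3, cnt = 0
Loop ends.

Final answer: 0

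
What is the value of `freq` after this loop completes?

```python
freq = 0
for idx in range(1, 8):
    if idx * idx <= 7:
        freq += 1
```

Let's trace through this code step by step.

Initialize: freq = 0
Entering loop: for idx in range(1, 8):
After iteration 1: idx = 1, freq = 1
After iteration 2: idx = 2, freq = 2
After iteration 3: idx = 3, freq = 2
After iteration 4: idx = 4, freq = 2
After iteration 5: idx = 5, freq = 2
After iteration 6: idx = 6, freq = 2
After iteration 7: idx = 7, freq = 2
Loop ends.

Final answer: 2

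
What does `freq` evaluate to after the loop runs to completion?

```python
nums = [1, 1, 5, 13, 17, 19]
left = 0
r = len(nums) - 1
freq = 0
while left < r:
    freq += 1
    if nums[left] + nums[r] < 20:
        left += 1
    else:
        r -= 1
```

Let's trace through this code step by step.

Initialize: nums = [1, 1, 5, 13, 17, 19]
Initialize: left = 0
Initialize: r = 5
Initialize: freq = 0
Entering loop: while left < r:
After iteration 1: left = 0, r = 4, freq = 1
After iteration 2: left = 1, r = 4, freq = 2
After iteration 3: left = 2, r = 4, freq = 3
After iteration 4: left = 2, r = 3, freq = 4
After iteration 5: left = 3, r = 3, freq = 5
Loop ends.

Final answer: 5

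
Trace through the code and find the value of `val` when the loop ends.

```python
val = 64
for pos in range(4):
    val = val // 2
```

Let's trace through this code step by step.

Initialize: val = 64
Entering loop: for pos in range(4):
After iteration 1: pos = 0, val = 32
After iteration 2: pos = 1, val = 16
After iteration 3: pos = 2, val = 8
After iteration 4: pos = 3, val = 4
Loop ends.

Final answer: 4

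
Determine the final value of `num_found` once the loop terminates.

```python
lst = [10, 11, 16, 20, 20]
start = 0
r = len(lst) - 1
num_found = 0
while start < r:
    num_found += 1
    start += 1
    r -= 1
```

Let's trace through this code step by step.

Initialize: lst = [10, 11, 16, 20, 20]
Initialize: start = 0
Initialize: r = 4
Initialize: num_found = 0
Entering loop: while start < r:
After iteration 1: start = 1, r = 3, num_found = 1
After iteration 2: start = 2, r = 2, num_found = 2
Loop ends.

Final answer: 2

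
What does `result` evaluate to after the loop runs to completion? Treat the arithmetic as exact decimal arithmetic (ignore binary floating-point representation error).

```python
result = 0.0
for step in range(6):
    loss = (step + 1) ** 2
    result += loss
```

Let's trace through this code step by step.

Initialize: result = 0.0
Entering loop: for step in range(6):
After iteration 1: step = 0, result = 1.0, loss = 1
After iteration 2: step = 1, result = 5.0, loss = 4
After iteration 3: step = 2, result = 14.0, loss = 9
After iteration 4: step = 3, result = 30.0, loss = 16
After iteration 5: step = 4, result = 55.0, loss = 25
After iteration 6: step = 5, result = 91.0, loss = 36
Loop ends.

Final answer: 91.0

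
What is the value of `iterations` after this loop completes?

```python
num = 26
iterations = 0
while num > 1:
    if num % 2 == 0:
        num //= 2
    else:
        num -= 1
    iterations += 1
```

Let's trace through this code step by step.

Initialize: num = 26
Initialize: iterations = 0
Entering loop: while num > 1:
After iteration 1: num = 13, iterations = 1
After iteration 2: num = 12, iterations = 2
After iteration 3: num = 6, iterations = 3
After iteration 4: num = 3, iterations = 4
After iteration 5: num = 2, iterations = 5
After iteration 6: num = 1, iterations = 6
Loop ends.

Final answer: 6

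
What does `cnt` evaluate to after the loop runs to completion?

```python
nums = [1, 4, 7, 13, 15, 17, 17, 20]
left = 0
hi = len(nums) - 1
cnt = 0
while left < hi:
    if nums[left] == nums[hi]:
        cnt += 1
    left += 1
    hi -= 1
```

Let's trace through this code step by step.

Initialize: nums = [1, 4, 7, 13, 15, 17, 17, 20]
Initialize: left = 0
Initialize: hi = 7
Initialize: cnt = 0
Entering loop: while left < hi:
After iteration 1: left = 1, hi = 6, cnt = 0
After iteration 2: left = 2, hi = 5, cnt = 0
After iteration 3: left = 3, hi = 4, cnt = 0
After iteration 4: left = 4, hi = 3, cnt = 0
Loop ends.

Final answer: 0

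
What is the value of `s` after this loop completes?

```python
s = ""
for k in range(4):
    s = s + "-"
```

Let's trace through this code step by step.

Initialize: s = ''
Entering loop: for k in range(4):
After iteration 1: k = 0, s = '-'
After iteration 2: k = 1, s = '--'
After iteration 3: k = 2, s = '---'
After iteration 4: k = 3, s = '----'
Loop ends.

Final answer: '----'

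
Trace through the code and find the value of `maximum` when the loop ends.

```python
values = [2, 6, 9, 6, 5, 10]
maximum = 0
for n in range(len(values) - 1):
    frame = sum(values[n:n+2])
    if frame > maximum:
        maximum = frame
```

Let's trace through this code step by step.

Initialize: values = [2, 6, 9, 6, 5, 10]
Initialize: maximum = 0
Entering loop: for n in range(len(values) - 1):
After iteration 1: n = 0, maximum = 8, frame = 8
After iteration 2: n = 1, maximum = 15, frame = 15
After iteration 3: n = 2, maximum = 15, frame = 15
After iteration 4: n = 3, maximum = 15, frame = 11
After iteration 5: n = 4, maximum = 15, frame = 15
Loop ends.

Final answer: 15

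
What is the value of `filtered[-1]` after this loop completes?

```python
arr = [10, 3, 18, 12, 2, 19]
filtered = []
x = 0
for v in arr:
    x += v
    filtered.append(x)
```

Let's trace through this code step by step.

Initialize: arr = [10, 3, 18, 12, 2, 19]
Initialize: filtered = []
Initialize: x = 0
Entering loop: for v in arr:
After iteration 1: v = 10, filtered = [10], x = 10
After iteration 2: v = 3, filtered = [10, 13], x = 13
After iteration 3: v = 18, filtered = [10, 13, 31], x = 31
After iteration 4: v = 12, filtered = [10, 13, 31, 43], x = 43
After iteration 5: v = 2, filtered = [10, 13, 31, 43, 45], x = 45
After iteration 6: v = 19, filtered = [10, 13, 31, 43, 45, 64], x = 64
Loop ends.
filtered[-1] = 64

Final answer: 64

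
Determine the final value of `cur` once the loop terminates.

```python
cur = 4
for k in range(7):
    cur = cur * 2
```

Let's trace through this code step by step.

Initialize: cur = 4
Entering loop: for k in range(7):
After iteration 1: k = 0, cur = 8
After iteration 2: k = 1, cur = 16
After iteration 3: k = 2, cur = 32
After iteration 4: k = 3, cur = 64
After iteration 5: k = 4, cur = 128
After iteration 6: k = 5, cur = 256
After iteration 7: k = 6, cur = 512
Loop ends.

Final answer: 512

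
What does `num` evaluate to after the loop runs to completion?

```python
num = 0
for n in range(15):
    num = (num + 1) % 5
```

Let's trace through this code step by step.

Initialize: num = 0
Entering loop: for n in range(15):
After iteration 1: n = 0, num = 1
After iteration 2: n = 1, num = 2
After iteration 3: n = 2, num = 3
After iteration 4: n = 3, num = 4
After iteration 5: n = 4, num = 0
After iteration 6: n = 5, num = 1
After iteration 7: n = 6, num = 2
After iteration 8: n = 7, num = 3
After iteration 9: n = 8, num = 4
After iteration 10: n = 9, num = 0
After iteration 11: n = 10, num = 1
After iteration 12: n = 11, num = 2
After iteration 13: n = 12, num = 3
After iteration 14: n = 13, num = 4
After iteration 15: n = 14, num = 0
Loop ends.

Final answer: 0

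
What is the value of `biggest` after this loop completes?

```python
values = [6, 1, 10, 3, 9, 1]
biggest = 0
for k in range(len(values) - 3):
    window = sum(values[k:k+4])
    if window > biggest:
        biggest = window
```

Let's trace through this code step by step.

Initialize: values = [6, 1, 10, 3, 9, 1]
Initialize: biggest = 0
Entering loop: for k in range(len(values) - 3):
After iteration 1: k = 0, biggest = 20, window = 20
After iteration 2: k = 1, biggest = 23, window = 23
After iteration 3: k = 2, biggest = 23, window = 23
Loop ends.

Final answer: 23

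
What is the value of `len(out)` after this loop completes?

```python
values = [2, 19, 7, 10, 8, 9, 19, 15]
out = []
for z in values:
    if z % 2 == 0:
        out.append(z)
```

Let's trace through this code step by step.

Initialize: values = [2, 19, 7, 10, 8, 9, 19, 15]
Initialize: out = []
Entering loop: for z in values:
After iteration 1: z = 2, out = [2]
After iteration 2: z = 19, out = [2]
After iteration 3: z = 7, out = [2]
After iteration 4: z = 10, out = [2, 10]
After iteration 5: z = 8, out = [2, 10, 8]
After iteration 6: z = 9, out = [2, 10, 8]
After iteration 7: z = 19, out = [2, 10, 8]
After iteration 8: z = 15, out = [2, 10, 8]
Loop ends.
len(out) = 3

Final answer: 3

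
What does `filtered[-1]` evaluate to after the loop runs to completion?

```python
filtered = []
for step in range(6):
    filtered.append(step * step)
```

Let's trace through this code step by step.

Initialize: filtered = []
Entering loop: for step in range(6):
After iteration 1: step = 0, filtered = [0]
After iteration 2: step = 1, filtered = [0, 1]
After iteration 3: step = 2, filtered = [0, 1, 4]
After iteration 4: step = 3, filtered = [0, 1, 4, 9]
After iteration 5: step = 4, filtered = [0, 1, 4, 9, 16]
After iteration 6: step = 5, filtered = [0, 1, 4, 9, 16, 25]
Loop ends.
filtered[-1] = 25

Final answer: 25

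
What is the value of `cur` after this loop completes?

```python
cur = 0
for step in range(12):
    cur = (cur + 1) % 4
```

Let's trace through this code step by step.

Initialize: cur = 0
Entering loop: for step in range(12):
After iteration 1: step = 0, cur = 1
After iteration 2: step = 1, cur = 2
After iteration 3: step = 2, cur = 3
After iteration 4: step = 3, cur = 0
After iteration 5: step = 4, cur = 1
After iteration 6: step = 5, cur = 2
After iteration 7: step = 6, cur = 3
After iteration 8: step = 7, cur = 0
After iteration 9: step = 8, cur = 1
After iteration 10: step = 9, cur = 2
After iteration 11: step = 10, cur = 3
After iteration 12: step = 11, cur = 0
Loop ends.

Final answer: 0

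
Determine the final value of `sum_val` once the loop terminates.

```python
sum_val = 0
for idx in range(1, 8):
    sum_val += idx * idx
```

Let's trace through this code step by step.

Initialize: sum_val = 0
Entering loop: for idx in range(1, 8):
After iteration 1: idx = 1, sum_val = 1
After iteration 2: idx = 2, sum_val = 5
After iteration 3: idx = 3, sum_val = 14
After iteration 4: idx = 4, sum_val = 30
After iteration 5: idx = 5, sum_val = 55
After iteration 6: idx = 6, sum_val = 91
After iteration 7: idx = 7, sum_val = 140
Loop ends.

Final answer: 140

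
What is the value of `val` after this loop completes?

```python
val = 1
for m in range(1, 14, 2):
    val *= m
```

Let's trace through this code step by step.

Initialize: val = 1
Entering loop: for m in range(1, 14, 2):
After iteration 1: m = 1, val = 1
After iteration 2: m = 3, val = 3
After iteration 3: m = 5, val = 15
After iteration 4: m = 7, val = 105
After iteration 5: m = 9, val = 945
After iteration 6: m = 11, val = 10395
After iteration 7: m = 13, val = 135135
Loop ends.

Final answer: 135135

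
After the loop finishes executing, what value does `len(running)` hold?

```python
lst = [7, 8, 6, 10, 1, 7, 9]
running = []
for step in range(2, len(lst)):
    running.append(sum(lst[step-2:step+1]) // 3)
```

Let's trace through this code step by step.

Initialize: lst = [7, 8, 6, 10, 1, 7, 9]
Initialize: running = []
Entering loop: for step in range(2, len(lst)):
After iteration 1: step = 2, running = [7]
After iteration 2: step = 3, running = [7, 8]
After iteration 3: step = 4, running = [7, 8, 5]
After iteration 4: step = 5, running = [7, 8, 5, 6]
After iteration 5: step = 6, running = [7, 8, 5, 6, 5]
Loop ends.
len(running) = 5

Final answer: 5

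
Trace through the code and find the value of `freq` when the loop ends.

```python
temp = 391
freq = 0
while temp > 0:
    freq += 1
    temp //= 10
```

Let's trace through this code step by step.

Initialize: temp = 391
Initialize: freq = 0
Entering loop: while temp > 0:
After iteration 1: temp = 39, freq = 1
After iteration 2: temp = 3, freq = 2
After iteration 3: temp = 0, freq = 3
Loop ends.

Final answer: 3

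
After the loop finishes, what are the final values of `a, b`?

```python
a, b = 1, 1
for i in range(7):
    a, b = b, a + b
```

Let's trace through this code step by step.

Initialize: a = 1
Initialize: b = 1
Entering loop: for i in range(7):
After iteration 1: i = 0, a = 1, b = 2
After iteration 2: i = 1, a = 2, b = 3
After iteration 3: i = 2, a = 3, b = 5
After iteration 4: i = 3, a = 5, b = 8
After iteration 5: i = 4, a = 8, b = 13
After iteration 6: i = 5, a = 13, b = 21
After iteration 7: i = 6, a = 21, b = 34
Loop ends.

Final answer: 21, 34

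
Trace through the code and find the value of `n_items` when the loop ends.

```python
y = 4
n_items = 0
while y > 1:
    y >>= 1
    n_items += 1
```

Let's trace through this code step by step.

Initialize: y = 4
Initialize: n_items = 0
Entering loop: while y > 1:
After iteration 1: y = 2, n_items = 1
After iteration 2: y = 1, n_items = 2
Loop ends.

Final answer: 2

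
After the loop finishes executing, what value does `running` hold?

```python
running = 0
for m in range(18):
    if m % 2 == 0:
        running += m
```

Let's trace through this code step by step.

Initialize: running = 0
Entering loop: for m in range(18):
After iteration 1: m = 0, running = 0
After iteration 2: m = 1, running = 0
After iteration 3: m = 2, running = 2
After iteration 4: m = 3, running = 2
After iteration 5: m = 4, running = 6
After iteration 6: m = 5, running = 6
After iteration 7: m = 6, running = 12
After iteration 8: m = 7, running = 12
After iteration 9: m = 8, running = 20
After iteration 10: m = 9, running = 20
After iteration 11: m = 10, running = 30
After iteration 12: m = 11, running = 30
After iteration 13: m = 12, running = 42
After iteration 14: m = 13, running = 42
After iteration 15: m = 14, running = 56
After iteration 16: m = 15, running = 56
After iteration 17: m = 16, running = 72
After iteration 18: m = 17, running = 72
Loop ends.

Final answer: 72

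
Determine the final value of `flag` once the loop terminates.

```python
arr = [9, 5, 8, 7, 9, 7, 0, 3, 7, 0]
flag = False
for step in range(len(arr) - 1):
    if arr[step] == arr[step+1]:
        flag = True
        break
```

Let's trace through this code step by step.

Initialize: arr = [9, 5, 8, 7, 9, 7, 0, 3, 7, 0]
Initialize: flag = False
Entering loop: for step in range(len(arr) - 1):
After iteration 1: step = 0, flag = False
After iteration 2: step = 1, flag = False
After iteration 3: step = 2, flag = False
After iteration 4: step = 3, flag = False
After iteration 5: step = 4, flag = False
After iteration 6: step = 5, flag = False
After iteration 7: step = 6, flag = False
After iteration 8: step = 7, flag = False
After iteration 9: step = 8, flag = False
Loop ends.

Final answer: False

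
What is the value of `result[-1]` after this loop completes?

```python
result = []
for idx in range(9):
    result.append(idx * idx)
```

Let's trace through this code step by step.

Initialize: result = []
Entering loop: for idx in range(9):
After iteration 1: idx = 0, result = [0]
After iteration 2: idx = 1, result = [0, 1]
After iteration 3: idx = 2, result = [0, 1, 4]
After iteration 4: idx = 3, result = [0, 1, 4, 9]
After iteration 5: idx = 4, result = [0, 1, 4, 9, 16]
After iteration 6: idx = 5, result = [0, 1, 4, 9, 16, 25]
After iteration 7: idx = 6, result = [0, 1, 4, 9, 16, 25, 36]
After iteration 8: idx = 7, result = [0, 1, 4, 9, 16, 25, 36, 49]
After iteration 9: idx = 8, result = [0, 1, 4, 9, 16, 25, 36, 49, 64]
Loop ends.
result[-1] = 64

Final answer: 64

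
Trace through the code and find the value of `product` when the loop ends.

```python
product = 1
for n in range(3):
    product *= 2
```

Let's trace through this code step by step.

Initialize: product = 1
Entering loop: for n in range(3):
After iteration 1: n = 0, product = 2
After iteration 2: n = 1, product = 4
After iteration 3: n = 2, product = 8
Loop ends.

Final answer: 8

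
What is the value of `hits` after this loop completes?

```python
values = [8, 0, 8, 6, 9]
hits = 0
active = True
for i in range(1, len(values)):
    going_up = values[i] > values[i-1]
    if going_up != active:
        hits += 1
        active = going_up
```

Let's trace through this code step by step.

Initialize: values = [8, 0, 8, 6, 9]
Initialize: hits = 0
Initialize: active = True
Entering loop: for i in range(1, len(values)):
After iteration 1: i = 1, hits = 1, active = False, going_up = False
After iteration 2: i = 2, hits = 2, active = True, going_up = True
After iteration 3: i = 3, hits = 3, active = False, going_up = False
After iteration 4: i = 4, hits = 4, active = True, going_up = True
Loop ends.

Final answer: 4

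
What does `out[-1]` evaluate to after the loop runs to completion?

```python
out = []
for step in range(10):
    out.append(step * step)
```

Let's trace through this code step by step.

Initialize: out = []
Entering loop: for step in range(10):
After iteration 1: step = 0, out = [0]
After iteration 2: step = 1, out = [0, 1]
After iteration 3: step = 2, out = [0, 1, 4]
After iteration 4: step = 3, out = [0, 1, 4, 9]
After iteration 5: step = 4, out = [0, 1, 4, 9, 16]
After iteration 6: step = 5, out = [0, 1, 4, 9, 16, 25]
After iteration 7: step = 6, out = [0, 1, 4, 9, 16, 25, 36]
After iteration 8: step = 7, out = [0, 1, 4, 9, 16, 25, 36, 49]
After iteration 9: step = 8, out = [0, 1, 4, 9, 16, 25, 36, 49, 64]
After iteration 10: step = 9, out = [0, 1, 4, 9, 16, 25, 36, 49, 64, 81]
Loop ends.
out[-1] = 81

Final answer: 81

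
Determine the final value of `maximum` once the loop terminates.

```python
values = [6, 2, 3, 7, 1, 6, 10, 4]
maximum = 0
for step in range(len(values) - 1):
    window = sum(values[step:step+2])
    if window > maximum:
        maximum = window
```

Let's trace through this code step by step.

Initialize: values = [6, 2, 3, 7, 1, 6, 10, 4]
Initialize: maximum = 0
Entering loop: for step in range(len(values) - 1):
After iteration 1: step = 0, maximum = 8, window = 8
After iteration 2: step = 1, maximum = 8, window = 5
After iteration 3: step = 2, maximum = 10, window = 10
After iteration 4: step = 3, maximum = 10, window = 8
After iteration 5: step = 4, maximum = 10, window = 7
After iteration 6: step = 5, maximum = 16, window = 16
After iteration 7: step = 6, maximum = 16, window = 14
Loop ends.

Final answer: 16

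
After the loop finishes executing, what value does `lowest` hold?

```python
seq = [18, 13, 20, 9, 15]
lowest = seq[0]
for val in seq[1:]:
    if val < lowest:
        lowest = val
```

Let's trace through this code step by step.

Initialize: seq = [18, 13, 20, 9, 15]
Initialize: lowest = 18
Entering loop: for val in seq[1:]:
After iteration 1: val = 13, lowest = 13
After iteration 2: val = 20, lowest = 13
After iteration 3: val = 9, lowest = 9
After iteration 4: val = 15, lowest = 9
Loop ends.

Final answer: 9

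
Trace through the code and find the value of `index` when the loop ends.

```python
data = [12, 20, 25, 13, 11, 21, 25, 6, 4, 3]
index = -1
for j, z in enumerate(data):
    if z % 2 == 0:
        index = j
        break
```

Let's trace through this code step by step.

Initialize: data = [12, 20, 25, 13, 11, 21, 25, 6, 4, 3]
Initialize: index = -1
Entering loop: for j, z in enumerate(data):
After iteration 1: j = 0, z = 12, index = 0
Loop ends.

Final answer: 0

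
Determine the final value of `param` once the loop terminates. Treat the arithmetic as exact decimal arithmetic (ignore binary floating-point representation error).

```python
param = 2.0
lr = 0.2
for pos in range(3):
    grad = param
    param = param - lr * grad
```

Let's trace through this code step by step.

Initialize: param = 2.0
Initialize: lr = 0.2
Entering loop: for pos in range(3):
After iteration 1: pos = 0, param = 1.6, grad = 2.0
After iteration 2: pos = 1, param = 1.28, grad = 1.6
After iteration 3: pos = 2, param = 1.024, grad = 1.28
Loop ends.

Final answer: 1.024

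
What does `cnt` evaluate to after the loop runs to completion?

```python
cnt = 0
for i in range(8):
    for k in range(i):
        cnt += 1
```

Let's trace through this code step by step.

Initialize: cnt = 0
Entering loop: for i in range(8):
After iteration 1: i = 0, cnt = 0
After iteration 2: i = 1, cnt = 1, k = 0
After iteration 3: i = 2, cnt = 3, k = 1
After iteration 4: i = 3, cnt = 6, k = 2
After iteration 5: i = 4, cnt = 10, k = 3
After iteration 6: i = 5, cnt = 15, k = 4
After iteration 7: i = 6, cnt = 21, k = 5
After iteration 8: i = 7, cnt = 28, k = 6
Loop ends.

Final answer: 28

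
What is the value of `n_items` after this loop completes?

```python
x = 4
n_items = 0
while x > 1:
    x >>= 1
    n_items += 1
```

Let's trace through this code step by step.

Initialize: x = 4
Initialize: n_items = 0
Entering loop: while x > 1:
After iteration 1: x = 2, n_items = 1
After iteration 2: x = 1, n_items = 2
Loop ends.

Final answer: 2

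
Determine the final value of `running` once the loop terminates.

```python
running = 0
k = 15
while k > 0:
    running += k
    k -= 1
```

Let's trace through this code step by step.

Initialize: running = 0
Initialize: k = 15
Entering loop: while k > 0:
After iteration 1: running = 15, k = 14
After iteration 2: running = 29, k = 13
After iteration 3: running = 42, k = 12
After iteration 4: running = 54, k = 11
After iteration 5: running = 65, k = 10
After iteration 6: running = 75, k = 9
After iteration 7: running = 84, k = 8
After iteration 8: running = 92, k = 7
After iteration 9: running = 99, k = 6
After iteration 10: running = 105, k = 5
After iteration 11: running = 110, k = 4
After iteration 12: running = 114, k = 3
After iteration 13: running = 117, k = 2
After iteration 14: running = 119, k = 1
After iteration 15: running = 120, k = 0
Loop ends.

Final answer: 120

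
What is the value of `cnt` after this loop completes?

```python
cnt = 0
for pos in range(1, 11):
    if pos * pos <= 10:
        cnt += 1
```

Let's trace through this code step by step.

Initialize: cnt = 0
Entering loop: for pos in range(1, 11):
After iteration 1: pos = 1, cnt = 1
After iteration 2: pos = 2, cnt = 2
After iteration 3: pos = 3, cnt = 3
After iteration 4: pos = 4, cnt = 3
After iteration 5: pos = 5, cnt = 3
After iteration 6: pos = 6, cnt = 3
After iteration 7: pos = 7, cnt = 3
After iteration 8: pos = 8, cnt = 3
After iteration 9: pos = 9, cnt = 3
After iteration 10: pos = 10, cnt = 3
Loop ends.

Final answer: 3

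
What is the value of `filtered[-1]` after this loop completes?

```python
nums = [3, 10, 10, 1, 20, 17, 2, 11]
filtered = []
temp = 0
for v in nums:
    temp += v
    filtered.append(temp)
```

Let's trace through this code step by step.

Initialize: nums = [3, 10, 10, 1, 20, 17, 2, 11]
Initialize: filtered = []
Initialize: temp = 0
Entering loop: for v in nums:
After iteration 1: v = 3, filtered = [3], temp = 3
After iteration 2: v = 10, filtered = [3, 13], temp = 13
After iteration 3: v = 10, filtered = [3, 13, 23], temp = 23
After iteration 4: v = 1, filtered = [3, 13, 23, 24], temp = 24
After iteration 5: v = 20, filtered = [3, 13, 23, 24, 44], temp = 44
After iteration 6: v = 17, filtered = [3, 13, 23, 24, 44, 61], temp = 61
After iteration 7: v = 2, filtered = [3, 13, 23, 24, 44, 61, 63], temp = 63
After iteration 8: v = 11, filtered = [3, 13, 23, 24, 44, 61, 63, 74], temp = 74
Loop ends.
filtered[-1] = 74

Final answer: 74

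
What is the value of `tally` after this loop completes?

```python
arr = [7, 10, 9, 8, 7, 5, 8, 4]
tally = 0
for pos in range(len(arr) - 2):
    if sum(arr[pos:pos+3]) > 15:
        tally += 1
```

Let's trace through this code step by step.

Initialize: arr = [7, 10, 9, 8, 7, 5, 8, 4]
Initialize: tally = 0
Entering loop: for pos in range(len(arr) - 2):
After iteration 1: pos = 0, tally = 1
After iteration 2: pos = 1, tally = 2
After iteration 3: pos = 2, tally = 3
After iteration 4: pos = 3, tally = 4
After iteration 5: pos = 4, tally = 5
After iteration 6: pos = 5, tally = 6
Loop ends.

Final answer: 6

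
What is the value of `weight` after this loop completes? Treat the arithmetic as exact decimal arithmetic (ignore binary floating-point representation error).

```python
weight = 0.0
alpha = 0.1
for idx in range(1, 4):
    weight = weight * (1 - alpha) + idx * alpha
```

Let's trace through this code step by step.

Initialize: weight = 0.0
Initialize: alpha = 0.1
Entering loop: for idx in range(1, 4):
After iteration 1: idx = 1, weight = 0.1
After iteration 2: idx = 2, weight = 0.29
After iteration 3: idx = 3, weight = 0.561
Loop ends.

Final answer: 0.561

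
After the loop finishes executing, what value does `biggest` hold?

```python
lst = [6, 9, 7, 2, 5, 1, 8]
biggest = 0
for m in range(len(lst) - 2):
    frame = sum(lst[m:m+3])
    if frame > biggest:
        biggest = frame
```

Let's trace through this code step by step.

Initialize: lst = [6, 9, 7, 2, 5, 1, 8]
Initialize: biggest = 0
Entering loop: for m in range(len(lst) - 2):
After iteration 1: m = 0, biggest = 22, frame = 22
After iteration 2: m = 1, biggest = 22, frame = 18
After iteration 3: m = 2, biggest = 22, frame = 14
After iteration 4: m = 3, biggest = 22, frame = 8
After iteration 5: m = 4, biggest = 22, frame = 14
Loop ends.

Final answer: 22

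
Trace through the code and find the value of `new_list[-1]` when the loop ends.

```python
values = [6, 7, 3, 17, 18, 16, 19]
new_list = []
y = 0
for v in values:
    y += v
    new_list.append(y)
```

Let's trace through this code step by step.

Initialize: values = [6, 7, 3, 17, 18, 16, 19]
Initialize: new_list = []
Initialize: y = 0
Entering loop: for v in values:
After iteration 1: v = 6, new_list = [6], y = 6
After iteration 2: v = 7, new_list = [6, 13], y = 13
After iteration 3: v = 3, new_list = [6, 13, 16], y = 16
After iteration 4: v = 17, new_list = [6, 13, 16, 33], y = 33
After iteration 5: v = 18, new_list = [6, 13, 16, 33, 51], y = 51
After iteration 6: v = 16, new_list = [6, 13, 16, 33, 51, 67], y = 67
After iteration 7: v = 19, new_list = [6, 13, 16, 33, 51, 67, 86], y = 86
Loop ends.
new_list[-1] = 86

Final answer: 86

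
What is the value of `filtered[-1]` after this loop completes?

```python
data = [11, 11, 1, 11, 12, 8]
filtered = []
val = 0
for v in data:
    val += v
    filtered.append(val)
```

Let's trace through this code step by step.

Initialize: data = [11, 11, 1, 11, 12, 8]
Initialize: filtered = []
Initialize: val = 0
Entering loop: for v in data:
After iteration 1: v = 11, filtered = [11], val = 11
After iteration 2: v = 11, filtered = [11, 22], val = 22
After iteration 3: v = 1, filtered = [11, 22, 23], val = 23
After iteration 4: v = 11, filtered = [11, 22, 23, 34], val = 34
After iteration 5: v = 12, filtered = [11, 22, 23, 34, 46], val = 46
After iteration 6: v = 8, filtered = [11, 22, 23, 34, 46, 54], val = 54
Loop ends.
filtered[-1] = 54

Final answer: 54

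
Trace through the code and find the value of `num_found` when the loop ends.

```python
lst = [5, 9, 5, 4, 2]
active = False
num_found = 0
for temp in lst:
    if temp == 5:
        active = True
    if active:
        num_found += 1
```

Let's trace through this code step by step.

Initialize: lst = [5, 9, 5, 4, 2]
Initialize: active = False
Initialize: num_found = 0
Entering loop: for temp in lst:
After iteration 1: temp = 5, active = True, num_found = 1
After iteration 2: temp = 9, active = True, num_found = 2
After iteration 3: temp = 5, active = True, num_found = 3
After iteration 4: temp = 4, active = True, num_found = 4
After iteration 5: temp = 2, active = True, num_found = 5
Loop ends.

Final answer: 5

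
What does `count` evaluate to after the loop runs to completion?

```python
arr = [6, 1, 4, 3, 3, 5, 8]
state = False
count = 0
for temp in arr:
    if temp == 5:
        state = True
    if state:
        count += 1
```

Let's trace through this code step by step.

Initialize: arr = [6, 1, 4, 3, 3, 5, 8]
Initialize: state = False
Initialize: count = 0
Entering loop: for temp in arr:
After iteration 1: temp = 6, state = False, count = 0
After iteration 2: temp = 1, state = False, count = 0
After iteration 3: temp = 4, state = False, count = 0
After iteration 4: temp = 3, state = False, count = 0
After iteration 5: temp = 3, state = False, count = 0
After iteration 6: temp = 5, state = True, count = 1
After iteration 7: temp = 8, state = True, count = 2
Loop ends.

Final answer: 2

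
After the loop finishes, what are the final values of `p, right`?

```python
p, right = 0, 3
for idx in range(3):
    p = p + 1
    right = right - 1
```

Let's trace through this code step by step.

Initialize: p = 0
Initialize: right = 3
Entering loop: for idx in range(3):
After iteration 1: idx = 0, p = 1, right = 2
After iteration 2: idx = 1, p = 2, right = 1
After iteration 3: idx = 2, p = 3, right = 0
Loop ends.

Final answer: 3, 0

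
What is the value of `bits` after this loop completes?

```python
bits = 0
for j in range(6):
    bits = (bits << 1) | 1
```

Let's trace through this code step by step.

Initialize: bits = 0
Entering loop: for j in range(6):
After iteration 1: j = 0, bits = 1
After iteration 2: j = 1, bits = 3
After iteration 3: j = 2, bits = 7
After iteration 4: j = 3, bits = 15
After iteration 5: j = 4, bits = 31
After iteration 6: j = 5, bits = 63
Loop ends.

Final answer: 63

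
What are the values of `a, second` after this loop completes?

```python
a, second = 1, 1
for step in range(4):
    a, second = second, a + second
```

Let's trace through this code step by step.

Initialize: a = 1
Initialize: second = 1
Entering loop: for step in range(4):
After iteration 1: step = 0, a = 1, second = 2
After iteration 2: step = 1, a = 2, second = 3
After iteration 3: step = 2, a = 3, second = 5
After iteration 4: step = 3, a = 5, second = 8
Loop ends.

Final answer: 5, 8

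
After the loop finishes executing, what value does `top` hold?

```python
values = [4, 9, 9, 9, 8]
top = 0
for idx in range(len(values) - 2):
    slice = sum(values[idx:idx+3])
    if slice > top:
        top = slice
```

Let's trace through this code step by step.

Initialize: values = [4, 9, 9, 9, 8]
Initialize: top = 0
Entering loop: for idx in range(len(values) - 2):
After iteration 1: idx = 0, top = 22, slice = 22
After iteration 2: idx = 1, top = 27, slice = 27
After iteration 3: idx = 2, top = 27, slice = 26
Loop ends.

Final answer: 27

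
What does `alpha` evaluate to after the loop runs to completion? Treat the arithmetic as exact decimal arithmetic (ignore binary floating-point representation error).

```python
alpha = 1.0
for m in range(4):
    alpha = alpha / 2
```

Let's trace through this code step by step.

Initialize: alpha = 1.0
Entering loop: for m in range(4):
After iteration 1: m = 0, alpha = 0.5
After iteration 2: m = 1, alpha = 0.25
After iteration 3: m = 2, alpha = 0.125
After iteration 4: m = 3, alpha = 0.0625
Loop ends.

Final answer: 0.0625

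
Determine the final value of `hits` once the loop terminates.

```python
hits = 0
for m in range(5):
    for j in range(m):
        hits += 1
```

Let's trace through this code step by step.

Initialize: hits = 0
Entering loop: for m in range(5):
After iteration 1: m = 0, hits = 0
After iteration 2: m = 1, hits = 1, j = 0
After iteration 3: m = 2, hits = 3, j = 1
After iteration 4: m = 3, hits = 6, j = 2
After iteration 5: m = 4, hits = 10, j = 3
Loop ends.

Final answer: 10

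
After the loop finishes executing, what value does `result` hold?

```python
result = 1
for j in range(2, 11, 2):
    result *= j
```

Let's trace through this code step by step.

Initialize: result = 1
Entering loop: for j in range(2, 11, 2):
After iteration 1: j = 2, result = 2
After iteration 2: j = 4, result = 8
After iteration 3: j = 6, result = 48
After iteration 4: j = 8, result = 384
After iteration 5: j = 10, result = 3840
Loop ends.

Final answer: 3840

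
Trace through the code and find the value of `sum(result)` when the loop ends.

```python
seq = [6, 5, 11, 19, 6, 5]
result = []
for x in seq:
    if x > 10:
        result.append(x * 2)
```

Let's trace through this code step by step.

Initialize: seq = [6, 5, 11, 19, 6, 5]
Initialize: result = []
Entering loop: for x in seq:
After iteration 1: x = 6, result = []
After iteration 2: x = 5, result = []
After iteration 3: x = 11, result = [22]
After iteration 4: x = 19, result = [22, 38]
After iteration 5: x = 6, result = [22, 38]
After iteration 6: x = 5, result = [22, 38]
Loop ends.
sum(result) = 60

Final answer: 60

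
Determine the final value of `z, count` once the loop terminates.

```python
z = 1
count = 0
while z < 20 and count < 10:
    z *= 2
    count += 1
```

Let's trace through this code step by step.

Initialize: z = 1
Initialize: count = 0
Entering loop: while z < 20 and count < 10:
After iteration 1: z = 2, count = 1
After iteration 2: z = 4, count = 2
After iteration 3: z = 8, count = 3
After iteration 4: z = 16, count = 4
After iteration 5: z = 32, count = 5
Loop ends.

Final answer: 32, 5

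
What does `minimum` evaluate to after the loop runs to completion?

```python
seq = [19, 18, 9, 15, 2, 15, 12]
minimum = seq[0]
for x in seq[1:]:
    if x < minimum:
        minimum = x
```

Let's trace through this code step by step.

Initialize: seq = [19, 18, 9, 15, 2, 15, 12]
Initialize: minimum = 19
Entering loop: for x in seq[1:]:
After iteration 1: x = 18, minimum = 18
After iteration 2: x = 9, minimum = 9
After iteration 3: x = 15, minimum = 9
After iteration 4: x = 2, minimum = 2
After iteration 5: x = 15, minimum = 2
After iteration 6: x = 12, minimum = 2
Loop ends.

Final answer: 2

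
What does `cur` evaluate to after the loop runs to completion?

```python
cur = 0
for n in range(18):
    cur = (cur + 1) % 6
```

Let's trace through this code step by step.

Initialize: cur = 0
Entering loop: for n in range(18):
After iteration 1: n = 0, cur = 1
After iteration 2: n = 1, cur = 2
After iteration 3: n = 2, cur = 3
After iteration 4: n = 3, cur = 4
After iteration 5: n = 4, cur = 5
After iteration 6: n = 5, cur = 0
After iteration 7: n = 6, cur = 1
After iteration 8: n = 7, cur = 2
After iteration 9: n = 8, cur = 3
After iteration 10: n = 9, cur = 4
After iteration 11: n = 10, cur = 5
After iteration 12: n = 11, cur = 0
After iteration 13: n = 12, cur = 1
After iteration 14: n = 13, cur = 2
After iteration 15: n = 14, cur = 3
After iteration 16: n = 15, cur = 4
After iteration 17: n = 16, cur = 5
After iteration 18: n = 17, cur = 0
Loop ends.

Final answer: 0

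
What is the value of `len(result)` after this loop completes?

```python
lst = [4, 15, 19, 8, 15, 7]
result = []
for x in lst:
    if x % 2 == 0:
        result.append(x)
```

Let's trace through this code step by step.

Initialize: lst = [4, 15, 19, 8, 15, 7]
Initialize: result = []
Entering loop: for x in lst:
After iteration 1: x = 4, result = [4]
After iteration 2: x = 15, result = [4]
After iteration 3: x = 19, result = [4]
After iteration 4: x = 8, result = [4, 8]
After iteration 5: x = 15, result = [4, 8]
After iteration 6: x = 7, result = [4, 8]
Loop ends.
len(result) = 2

Final answer: 2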